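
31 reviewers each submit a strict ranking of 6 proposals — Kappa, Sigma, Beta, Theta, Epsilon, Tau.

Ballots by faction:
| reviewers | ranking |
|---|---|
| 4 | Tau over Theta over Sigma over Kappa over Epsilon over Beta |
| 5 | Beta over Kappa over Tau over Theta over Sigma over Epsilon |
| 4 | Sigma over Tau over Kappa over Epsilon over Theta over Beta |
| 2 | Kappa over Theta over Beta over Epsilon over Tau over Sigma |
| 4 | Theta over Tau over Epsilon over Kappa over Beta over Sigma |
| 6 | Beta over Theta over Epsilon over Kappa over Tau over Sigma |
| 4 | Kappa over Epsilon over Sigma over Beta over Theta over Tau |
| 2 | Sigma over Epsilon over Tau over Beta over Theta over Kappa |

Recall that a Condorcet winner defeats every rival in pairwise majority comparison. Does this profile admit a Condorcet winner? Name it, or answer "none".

none

Check each pair by majority over 31 ballots:
Kappa vs Sigma: Kappa, 21–10.
Kappa vs Beta: Kappa, 18–13.
Kappa vs Theta: Theta wins 16–15.
Kappa vs Epsilon: Kappa, 19–12.
Kappa vs Tau: Kappa wins 17–14.
Sigma vs Beta: Beta wins 17–14.
Sigma–Theta: Theta 21–10.
Sigma vs Epsilon: Epsilon, 16–15.
Sigma–Tau: Tau 21–10.
Beta vs Theta: Beta, 17–14.
Beta–Epsilon: Epsilon 18–13.
Beta–Tau: Beta 17–14.
Theta–Epsilon: Theta 21–10.
Theta vs Tau: Theta wins 16–15.
Epsilon vs Tau: Tau, 17–14.
Every project loses at least once (Kappa loses to Theta; Sigma loses to Kappa; Beta loses to Kappa; Theta loses to Beta; Epsilon loses to Kappa; Tau loses to Kappa). The majority relation contains the cycle Kappa > Beta > Theta > Kappa, so there is no Condorcet winner.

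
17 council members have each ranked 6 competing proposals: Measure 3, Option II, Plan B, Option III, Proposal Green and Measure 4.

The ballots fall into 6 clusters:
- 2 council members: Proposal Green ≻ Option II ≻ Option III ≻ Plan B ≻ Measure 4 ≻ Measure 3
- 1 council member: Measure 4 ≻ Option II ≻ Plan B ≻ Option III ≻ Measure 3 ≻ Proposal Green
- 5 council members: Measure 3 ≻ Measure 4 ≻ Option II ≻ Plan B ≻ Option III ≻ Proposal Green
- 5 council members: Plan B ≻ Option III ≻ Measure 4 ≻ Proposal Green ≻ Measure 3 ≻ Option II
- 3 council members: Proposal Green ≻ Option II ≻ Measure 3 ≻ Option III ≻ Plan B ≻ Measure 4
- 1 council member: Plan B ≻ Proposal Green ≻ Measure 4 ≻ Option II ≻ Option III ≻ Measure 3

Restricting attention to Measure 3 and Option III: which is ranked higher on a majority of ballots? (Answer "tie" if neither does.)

Ballots ranking Measure 3 above Option III: 5 + 3 = 8.
Ballots ranking Option III above Measure 3: 17 − 8 = 9.
Option III wins the head-to-head 9–8.

Option III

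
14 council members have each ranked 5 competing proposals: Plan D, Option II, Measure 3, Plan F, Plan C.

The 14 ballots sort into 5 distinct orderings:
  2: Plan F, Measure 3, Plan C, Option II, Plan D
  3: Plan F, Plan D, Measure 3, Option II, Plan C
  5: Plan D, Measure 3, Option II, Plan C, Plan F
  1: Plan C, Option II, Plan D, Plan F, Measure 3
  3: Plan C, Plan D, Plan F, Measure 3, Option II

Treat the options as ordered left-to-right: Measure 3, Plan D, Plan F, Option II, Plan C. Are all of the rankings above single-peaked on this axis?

Axis positions: Measure 3=1, Plan D=2, Plan F=3, Option II=4, Plan C=5.
Ballot type 1: ranking walks positions 3-1-5-4-2; Measure 3 is ranked above Plan D even though Plan D lies between Measure 3 and the peak Plan F on the axis — preferences dip and rise again. Not single-peaked.
Ballot type 2 (peak Plan F at position 3): ranking walks positions 3-2-1-4-5, expanding outward from the peak — single-peaked.
Ballot type 3: ranking walks positions 2-1-4-5-3; Option II is ranked above Plan F even though Plan F lies between Option II and the peak Plan D on the axis — preferences dip and rise again. Not single-peaked.
Ballot type 4: ranking walks positions 5-4-2-3-1; Plan D is ranked above Plan F even though Plan F lies between Plan D and the peak Plan C on the axis — preferences dip and rise again. Not single-peaked.
Ballot type 5: ranking walks positions 5-2-3-1-4; Plan D is ranked above Option II even though Option II lies between Plan D and the peak Plan C on the axis — preferences dip and rise again. Not single-peaked.
Ballot type 1 violates single-peakedness, so the profile is not single-peaked on this axis.

no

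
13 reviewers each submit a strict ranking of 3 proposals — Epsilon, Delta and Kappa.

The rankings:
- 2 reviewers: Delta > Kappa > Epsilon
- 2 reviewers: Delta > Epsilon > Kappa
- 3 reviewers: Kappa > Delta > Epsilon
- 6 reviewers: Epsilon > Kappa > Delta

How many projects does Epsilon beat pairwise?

1

Epsilon against each rival (13 reviewers):
Epsilon vs Delta: Epsilon is ranked higher on 6 ballots, Delta on 7. Delta wins 7–6.
Epsilon vs Kappa: Epsilon is ranked higher on 2+6 = 8 ballots, Kappa on 5. Epsilon wins 8–5.
Epsilon beats Kappa; loses to Delta — 1 pairwise win.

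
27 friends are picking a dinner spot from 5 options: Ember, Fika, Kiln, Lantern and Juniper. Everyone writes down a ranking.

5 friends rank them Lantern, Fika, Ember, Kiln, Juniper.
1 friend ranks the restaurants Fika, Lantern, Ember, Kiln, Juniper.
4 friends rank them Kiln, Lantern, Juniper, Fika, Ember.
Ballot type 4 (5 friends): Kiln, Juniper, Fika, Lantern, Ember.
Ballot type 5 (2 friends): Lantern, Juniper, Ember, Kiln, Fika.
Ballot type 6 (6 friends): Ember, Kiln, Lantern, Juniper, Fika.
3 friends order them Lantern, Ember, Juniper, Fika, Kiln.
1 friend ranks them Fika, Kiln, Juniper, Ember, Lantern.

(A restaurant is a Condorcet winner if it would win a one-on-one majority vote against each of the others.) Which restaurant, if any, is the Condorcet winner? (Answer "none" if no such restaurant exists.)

none

Check each pair by majority over 27 ballots:
Ember–Fika: Fika 16–11.
Ember–Kiln: Ember 17–10.
Ember–Lantern: Lantern 20–7.
Ember vs Juniper: Ember, 15–12.
Fika vs Kiln: Kiln, 17–10.
Fika vs Lantern: Lantern wins 20–7.
Fika vs Juniper: Juniper, 20–7.
Kiln vs Lantern: Kiln wins 16–11.
Kiln vs Juniper: Kiln wins 22–5.
Lantern–Juniper: Lantern 21–6.
Every restaurant loses at least once (Ember loses to Fika; Fika loses to Kiln; Kiln loses to Ember; Lantern loses to Kiln; Juniper loses to Ember). The majority relation contains the cycle Ember > Kiln > Fika > Ember, so there is no Condorcet winner.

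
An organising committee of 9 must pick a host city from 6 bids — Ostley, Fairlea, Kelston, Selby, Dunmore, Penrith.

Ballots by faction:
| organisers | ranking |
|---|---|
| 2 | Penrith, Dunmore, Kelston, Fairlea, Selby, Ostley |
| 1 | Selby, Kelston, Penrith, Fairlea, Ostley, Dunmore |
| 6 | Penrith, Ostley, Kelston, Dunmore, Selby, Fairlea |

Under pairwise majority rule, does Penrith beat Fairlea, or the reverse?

Penrith

Ballots ranking Penrith above Fairlea: 2 + 1 + 6 = 9.
Ballots ranking Fairlea above Penrith: 9 − 9 = 0.
Penrith wins the head-to-head 9–0.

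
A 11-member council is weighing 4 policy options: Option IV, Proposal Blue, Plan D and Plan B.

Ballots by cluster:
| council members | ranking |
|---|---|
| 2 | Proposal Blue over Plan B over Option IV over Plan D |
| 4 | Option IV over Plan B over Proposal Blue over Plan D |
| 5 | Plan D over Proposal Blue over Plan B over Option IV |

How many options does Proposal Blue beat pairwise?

Proposal Blue against each rival (11 council members):
Proposal Blue vs Option IV: Proposal Blue wins 7–4.
Proposal Blue vs Plan D: Proposal Blue preferred on 2+4 = 6 ballots; Proposal Blue wins 6–5.
Proposal Blue vs Plan B: Proposal Blue preferred on 2+5 = 7 ballots; Proposal Blue wins 7–4.
Proposal Blue beats Option IV, Plan D, Plan B — 3 pairwise wins.

3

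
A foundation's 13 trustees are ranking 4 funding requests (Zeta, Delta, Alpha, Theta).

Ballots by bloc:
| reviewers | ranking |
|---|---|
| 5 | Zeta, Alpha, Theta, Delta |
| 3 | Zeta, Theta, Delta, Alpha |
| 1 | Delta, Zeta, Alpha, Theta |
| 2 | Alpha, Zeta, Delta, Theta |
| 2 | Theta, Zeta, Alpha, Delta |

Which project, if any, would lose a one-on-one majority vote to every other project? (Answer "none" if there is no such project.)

Pairwise majorities:
Zeta–Delta: Zeta 12–1.
Zeta–Alpha: Zeta 11–2.
Zeta vs Theta: Zeta preferred on 5+3+1+2 = 11 ballots; Zeta wins 11–2.
Delta vs Alpha: Alpha wins 9–4.
Delta vs Theta: Delta is ranked higher on 1+2 = 3 ballots, Theta on 10. Theta wins 10–3.
Alpha–Theta: Alpha 8–5.
Only Delta has no wins; Delta is the Condorcet loser.

Delta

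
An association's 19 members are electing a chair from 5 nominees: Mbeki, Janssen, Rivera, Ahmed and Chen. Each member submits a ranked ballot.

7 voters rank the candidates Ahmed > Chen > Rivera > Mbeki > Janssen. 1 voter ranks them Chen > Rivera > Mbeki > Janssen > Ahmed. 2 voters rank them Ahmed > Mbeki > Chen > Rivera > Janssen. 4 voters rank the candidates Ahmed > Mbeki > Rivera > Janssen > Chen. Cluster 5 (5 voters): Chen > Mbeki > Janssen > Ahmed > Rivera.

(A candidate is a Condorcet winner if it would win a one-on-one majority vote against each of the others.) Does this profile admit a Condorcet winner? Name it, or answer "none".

Ahmed

Check each pair by majority over 19 ballots:
Mbeki vs Janssen: 7+1+2+4+5 = 19 for Mbeki, 0 for Janssen — Mbeki by 19–0.
Mbeki vs Rivera: 11 to 8, Mbeki.
Mbeki–Ahmed: Ahmed 13–6.
Mbeki vs Chen: 2+4 = 6 for Mbeki, 13 for Chen — Chen by 13–6.
Janssen vs Rivera: Rivera, 14–5.
Janssen vs Ahmed: 6 to 13, Ahmed.
Janssen vs Chen: Chen wins 15–4.
Rivera vs Ahmed: 1 for Rivera, 18 for Ahmed — Ahmed by 18–1.
Rivera vs Chen: Chen, 15–4.
Ahmed vs Chen: 7+2+4 = 13 for Ahmed, 6 for Chen — Ahmed by 13–6.
Ahmed wins every pairwise contest, so Ahmed is the Condorcet winner.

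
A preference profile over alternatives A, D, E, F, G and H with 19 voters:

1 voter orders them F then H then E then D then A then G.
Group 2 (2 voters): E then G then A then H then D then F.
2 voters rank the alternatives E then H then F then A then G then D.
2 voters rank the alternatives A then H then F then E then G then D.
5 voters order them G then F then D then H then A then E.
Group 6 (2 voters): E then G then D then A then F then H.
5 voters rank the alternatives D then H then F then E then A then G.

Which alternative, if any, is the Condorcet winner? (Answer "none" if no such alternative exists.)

none

Check each pair by majority over 19 ballots:
A vs D: 2+2+2 = 6 for A, 13 for D — D by 13–6.
A vs E: A preferred on 2+5 = 7 ballots; E wins 12–7.
A vs F: 2+2+2 = 6 for A, 13 for F — F by 13–6.
A–G: A 10–9.
A vs H: 2+2+2 = 6 for A, 13 for H — H by 13–6.
D vs E: 10 to 9, D.
D vs F: D is ranked higher on 2+2+5 = 9 ballots, F on 10. F wins 10–9.
D vs G: D is ranked higher on 1+5 = 6 ballots, G on 13. G wins 13–6.
D–H: D 12–7.
E–F: F 13–6.
E vs G: E preferred on 1+2+2+2+2+5 = 14 ballots; E wins 14–5.
E vs H: E preferred on 2+2+2 = 6 ballots; H wins 13–6.
F–G: F 10–9.
F vs H: F is ranked higher on 1+5+2 = 8 ballots, H on 11. H wins 11–8.
G vs H: 2+5+2 = 9 for G, 10 for H — H by 10–9.
Each alternative drops at least one matchup (A loses to D; D loses to F; E loses to D; F loses to H; G loses to A; H loses to D); the cycle A → G → D → A rules out a Condorcet winner.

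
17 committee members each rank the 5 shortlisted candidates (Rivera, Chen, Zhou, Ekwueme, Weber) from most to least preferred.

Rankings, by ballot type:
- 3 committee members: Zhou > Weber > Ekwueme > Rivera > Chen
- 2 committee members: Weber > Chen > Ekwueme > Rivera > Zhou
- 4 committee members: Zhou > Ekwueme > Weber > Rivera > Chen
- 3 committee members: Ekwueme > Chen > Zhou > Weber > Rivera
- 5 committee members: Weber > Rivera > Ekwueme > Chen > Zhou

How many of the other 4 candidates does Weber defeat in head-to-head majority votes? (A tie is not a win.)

3

Weber against each rival (17 committee members):
Weber vs Rivera: Weber preferred on 3+2+4+3+5 = 17 ballots; Weber wins 17–0.
Weber vs Chen: Weber, 14–3.
Weber vs Zhou: Zhou, 10–7.
Weber vs Ekwueme: 3+2+5 = 10 for Weber, 7 for Ekwueme — Weber by 10–7.
Weber beats Rivera, Chen, Ekwueme; loses to Zhou — 3 pairwise wins.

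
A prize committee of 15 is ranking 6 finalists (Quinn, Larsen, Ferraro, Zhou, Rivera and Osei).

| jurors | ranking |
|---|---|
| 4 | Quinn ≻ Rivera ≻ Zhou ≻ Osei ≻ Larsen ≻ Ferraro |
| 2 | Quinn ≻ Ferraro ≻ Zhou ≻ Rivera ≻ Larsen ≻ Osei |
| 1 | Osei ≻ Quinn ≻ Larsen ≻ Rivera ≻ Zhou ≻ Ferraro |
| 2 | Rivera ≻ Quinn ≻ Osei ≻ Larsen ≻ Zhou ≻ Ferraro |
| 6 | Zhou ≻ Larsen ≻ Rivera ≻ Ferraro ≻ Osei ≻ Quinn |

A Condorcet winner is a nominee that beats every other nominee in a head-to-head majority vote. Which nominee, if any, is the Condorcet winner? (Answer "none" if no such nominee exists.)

Check each pair by majority over 15 ballots:
Quinn vs Larsen: Quinn preferred on 4+2+1+2 = 9 ballots; Quinn wins 9–6.
Quinn vs Ferraro: Quinn is ranked higher on 4+2+1+2 = 9 ballots, Ferraro on 6. Quinn wins 9–6.
Quinn vs Zhou: Quinn preferred on 4+2+1+2 = 9 ballots; Quinn wins 9–6.
Quinn vs Rivera: 4+2+1 = 7 for Quinn, 8 for Rivera — Rivera by 8–7.
Quinn vs Osei: Quinn preferred on 4+2+2 = 8 ballots; Quinn wins 8–7.
Larsen vs Ferraro: 13 to 2, Larsen.
Larsen vs Zhou: Larsen preferred on 1+2 = 3 ballots; Zhou wins 12–3.
Larsen vs Rivera: 1+6 = 7 for Larsen, 8 for Rivera — Rivera by 8–7.
Larsen vs Osei: Larsen is ranked higher on 2+6 = 8 ballots, Osei on 7. Larsen wins 8–7.
Ferraro vs Zhou: 2 for Ferraro, 13 for Zhou — Zhou by 13–2.
Ferraro vs Rivera: Ferraro preferred on 2 ballots; Rivera wins 13–2.
Ferraro vs Osei: Ferraro is ranked higher on 2+6 = 8 ballots, Osei on 7. Ferraro wins 8–7.
Zhou vs Rivera: 8 to 7, Zhou.
Zhou vs Osei: 4+2+6 = 12 for Zhou, 3 for Osei — Zhou by 12–3.
Rivera vs Osei: Rivera is ranked higher on 4+2+2+6 = 14 ballots, Osei on 1. Rivera wins 14–1.
No nominee is unbeaten: Quinn loses to Rivera; Larsen loses to Quinn; Ferraro loses to Quinn; Zhou loses to Quinn; Rivera loses to Zhou; Osei loses to Quinn. In particular Quinn → Zhou → Rivera → Quinn is a majority cycle — no Condorcet winner exists.

none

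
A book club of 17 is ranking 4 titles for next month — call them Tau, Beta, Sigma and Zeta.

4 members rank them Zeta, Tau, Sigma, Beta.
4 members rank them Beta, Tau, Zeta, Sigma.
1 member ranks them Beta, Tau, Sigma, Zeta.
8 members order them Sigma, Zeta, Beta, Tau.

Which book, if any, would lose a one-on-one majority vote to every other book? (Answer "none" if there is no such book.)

Head-to-head results (17 members):
Tau vs Beta: Tau is ranked higher on 4 ballots, Beta on 13. Beta wins 13–4.
Tau vs Sigma: 4+4+1 = 9 for Tau, 8 for Sigma — Tau by 9–8.
Tau vs Zeta: Tau is ranked higher on 4+1 = 5 ballots, Zeta on 12. Zeta wins 12–5.
Beta vs Sigma: Sigma wins 12–5.
Beta–Zeta: Zeta 12–5.
Sigma vs Zeta: Sigma wins 9–8.
No book is winless: Tau beats Sigma; Beta beats Tau; Sigma beats Beta; Zeta beats Tau. There is no Condorcet loser.

none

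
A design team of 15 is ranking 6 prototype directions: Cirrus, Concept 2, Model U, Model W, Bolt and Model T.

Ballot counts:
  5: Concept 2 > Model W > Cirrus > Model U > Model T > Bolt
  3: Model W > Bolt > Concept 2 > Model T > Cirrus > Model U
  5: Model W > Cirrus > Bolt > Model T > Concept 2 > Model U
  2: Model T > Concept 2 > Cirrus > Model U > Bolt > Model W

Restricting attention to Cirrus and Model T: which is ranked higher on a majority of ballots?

Cirrus

Ballots ranking Cirrus above Model T: 5 + 5 = 10.
Ballots ranking Model T above Cirrus: 15 − 10 = 5.
Cirrus wins the head-to-head 10–5.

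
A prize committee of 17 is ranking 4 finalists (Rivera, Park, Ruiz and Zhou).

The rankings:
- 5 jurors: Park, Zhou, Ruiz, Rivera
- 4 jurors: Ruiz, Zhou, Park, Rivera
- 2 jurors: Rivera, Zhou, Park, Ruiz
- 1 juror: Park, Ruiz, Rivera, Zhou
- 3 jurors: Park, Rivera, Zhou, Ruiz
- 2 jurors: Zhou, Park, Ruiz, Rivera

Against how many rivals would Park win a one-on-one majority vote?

3

Park against each rival (17 jurors):
Park vs Rivera: 15 to 2, Park.
Park vs Ruiz: Park, 13–4.
Park vs Zhou: Park, 9–8.
Park beats Rivera, Ruiz, Zhou — 3 pairwise wins.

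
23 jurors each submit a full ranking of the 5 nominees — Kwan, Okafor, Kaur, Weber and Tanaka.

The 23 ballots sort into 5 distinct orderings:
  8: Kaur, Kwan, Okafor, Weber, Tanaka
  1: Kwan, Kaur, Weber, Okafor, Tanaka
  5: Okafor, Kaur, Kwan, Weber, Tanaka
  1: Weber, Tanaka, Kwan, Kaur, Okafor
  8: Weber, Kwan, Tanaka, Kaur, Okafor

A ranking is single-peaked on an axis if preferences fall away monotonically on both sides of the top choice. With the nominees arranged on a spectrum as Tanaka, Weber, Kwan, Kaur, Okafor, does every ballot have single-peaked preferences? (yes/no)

yes

Axis positions: Tanaka=1, Weber=2, Kwan=3, Kaur=4, Okafor=5.
Cluster 1 (peak Kaur at position 4): ranking walks positions 4-3-5-2-1, expanding outward from the peak — single-peaked.
Cluster 2 (peak Kwan at position 3): ranking walks positions 3-4-2-5-1, expanding outward from the peak — single-peaked.
Cluster 3 (peak Okafor at position 5): ranking walks positions 5-4-3-2-1, expanding outward from the peak — single-peaked.
Cluster 4 (peak Weber at position 2): ranking walks positions 2-1-3-4-5, expanding outward from the peak — single-peaked.
Cluster 5 (peak Weber at position 2): ranking walks positions 2-3-1-4-5, expanding outward from the peak — single-peaked.
Every ranking is single-peaked on this axis.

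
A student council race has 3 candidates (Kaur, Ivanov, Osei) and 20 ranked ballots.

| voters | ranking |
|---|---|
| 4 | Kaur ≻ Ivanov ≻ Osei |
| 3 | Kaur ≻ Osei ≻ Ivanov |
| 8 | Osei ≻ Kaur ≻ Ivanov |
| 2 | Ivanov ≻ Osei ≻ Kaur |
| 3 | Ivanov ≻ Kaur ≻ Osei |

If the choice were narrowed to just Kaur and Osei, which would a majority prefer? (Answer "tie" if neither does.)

Ballots ranking Kaur above Osei: 4 + 3 + 3 = 10.
Ballots ranking Osei above Kaur: 20 − 10 = 10.
10–10: the pair ties.

tie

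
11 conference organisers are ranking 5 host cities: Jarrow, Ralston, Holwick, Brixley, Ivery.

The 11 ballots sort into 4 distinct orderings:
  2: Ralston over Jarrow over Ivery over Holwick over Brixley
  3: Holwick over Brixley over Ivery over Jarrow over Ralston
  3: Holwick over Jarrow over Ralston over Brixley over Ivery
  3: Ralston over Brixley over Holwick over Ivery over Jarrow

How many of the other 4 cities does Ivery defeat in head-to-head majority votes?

Ivery against each rival (11 organisers):
Ivery–Jarrow: Ivery 6–5.
Ivery vs Ralston: Ralston wins 8–3.
Ivery vs Holwick: 2 for Ivery, 9 for Holwick — Holwick by 9–2.
Ivery vs Brixley: 2 for Ivery, 9 for Brixley — Brixley by 9–2.
Ivery beats Jarrow; loses to Ralston, Holwick, Brixley — 1 pairwise win.

1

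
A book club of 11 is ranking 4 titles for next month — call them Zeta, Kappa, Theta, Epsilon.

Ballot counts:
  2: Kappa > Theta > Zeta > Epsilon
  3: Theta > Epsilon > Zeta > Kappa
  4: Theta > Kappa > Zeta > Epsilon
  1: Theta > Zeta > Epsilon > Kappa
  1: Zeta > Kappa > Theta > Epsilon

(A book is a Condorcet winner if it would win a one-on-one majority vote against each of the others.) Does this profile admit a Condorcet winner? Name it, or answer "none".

Theta

Check each pair by majority over 11 ballots:
Zeta–Kappa: Kappa 6–5.
Zeta vs Theta: Theta wins 10–1.
Zeta vs Epsilon: Zeta, 8–3.
Kappa vs Theta: Theta, 8–3.
Kappa vs Epsilon: 2+4+1 = 7 for Kappa, 4 for Epsilon — Kappa by 7–4.
Theta vs Epsilon: 11 to 0, Theta.
Only Theta has no losses; Theta is the Condorcet winner.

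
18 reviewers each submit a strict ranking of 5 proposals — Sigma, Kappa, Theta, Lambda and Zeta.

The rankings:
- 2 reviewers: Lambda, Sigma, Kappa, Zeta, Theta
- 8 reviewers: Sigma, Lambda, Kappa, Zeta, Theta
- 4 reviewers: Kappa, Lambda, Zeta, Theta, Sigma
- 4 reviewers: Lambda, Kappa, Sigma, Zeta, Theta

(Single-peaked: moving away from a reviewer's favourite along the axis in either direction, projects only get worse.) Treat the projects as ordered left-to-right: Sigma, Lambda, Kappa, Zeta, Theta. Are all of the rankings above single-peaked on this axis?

yes

Axis positions: Sigma=1, Lambda=2, Kappa=3, Zeta=4, Theta=5.
Faction 1 (peak Lambda at position 2): ranking walks positions 2-1-3-4-5, expanding outward from the peak — single-peaked.
Faction 2 (peak Sigma at position 1): ranking walks positions 1-2-3-4-5, expanding outward from the peak — single-peaked.
Faction 3 (peak Kappa at position 3): ranking walks positions 3-2-4-5-1, expanding outward from the peak — single-peaked.
Faction 4 (peak Lambda at position 2): ranking walks positions 2-3-1-4-5, expanding outward from the peak — single-peaked.
Every ranking is single-peaked on this axis.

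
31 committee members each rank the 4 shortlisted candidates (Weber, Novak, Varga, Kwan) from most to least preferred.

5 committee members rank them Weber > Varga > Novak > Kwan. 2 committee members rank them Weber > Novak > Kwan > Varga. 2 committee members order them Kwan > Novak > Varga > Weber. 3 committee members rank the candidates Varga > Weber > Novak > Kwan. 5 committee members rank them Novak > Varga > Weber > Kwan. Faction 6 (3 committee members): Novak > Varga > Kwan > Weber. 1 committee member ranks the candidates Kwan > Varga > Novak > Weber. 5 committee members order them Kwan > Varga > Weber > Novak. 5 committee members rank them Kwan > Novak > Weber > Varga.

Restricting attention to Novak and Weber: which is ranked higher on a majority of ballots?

Novak

Ballots ranking Novak above Weber: 2 + 5 + 3 + 1 + 5 = 16.
Ballots ranking Weber above Novak: 31 − 16 = 15.
Novak wins the head-to-head 16–15.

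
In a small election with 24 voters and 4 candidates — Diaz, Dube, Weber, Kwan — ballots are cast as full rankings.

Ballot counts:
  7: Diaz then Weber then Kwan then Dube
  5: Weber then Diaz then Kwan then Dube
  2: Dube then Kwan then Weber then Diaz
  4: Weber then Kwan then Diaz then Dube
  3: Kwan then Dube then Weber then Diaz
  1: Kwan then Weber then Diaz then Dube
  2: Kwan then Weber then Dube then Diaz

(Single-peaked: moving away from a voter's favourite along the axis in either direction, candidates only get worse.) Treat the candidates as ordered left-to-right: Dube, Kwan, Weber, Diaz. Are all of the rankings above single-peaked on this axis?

Axis positions: Dube=1, Kwan=2, Weber=3, Diaz=4.
Group 1 (peak Diaz at position 4): ranking walks positions 4-3-2-1, expanding outward from the peak — single-peaked.
Group 2 (peak Weber at position 3): ranking walks positions 3-4-2-1, expanding outward from the peak — single-peaked.
Group 3 (peak Dube at position 1): ranking walks positions 1-2-3-4, expanding outward from the peak — single-peaked.
Group 4 (peak Weber at position 3): ranking walks positions 3-2-4-1, expanding outward from the peak — single-peaked.
Group 5 (peak Kwan at position 2): ranking walks positions 2-1-3-4, expanding outward from the peak — single-peaked.
Group 6 (peak Kwan at position 2): ranking walks positions 2-3-4-1, expanding outward from the peak — single-peaked.
Group 7 (peak Kwan at position 2): ranking walks positions 2-3-1-4, expanding outward from the peak — single-peaked.
Every ranking is single-peaked on this axis.

yes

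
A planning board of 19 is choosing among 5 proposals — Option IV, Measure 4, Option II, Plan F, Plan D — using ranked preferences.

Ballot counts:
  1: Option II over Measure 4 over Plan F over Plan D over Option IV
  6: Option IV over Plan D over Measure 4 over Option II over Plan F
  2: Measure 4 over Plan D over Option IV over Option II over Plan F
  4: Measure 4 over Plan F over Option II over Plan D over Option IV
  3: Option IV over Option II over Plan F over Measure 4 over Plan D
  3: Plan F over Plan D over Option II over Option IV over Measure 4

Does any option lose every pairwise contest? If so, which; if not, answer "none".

none

Pairwise majorities:
Option IV–Measure 4: Option IV 12–7.
Option IV–Option II: Option IV 11–8.
Option IV vs Plan F: 11 to 8, Option IV.
Option IV vs Plan D: Plan D, 10–9.
Measure 4 vs Option II: 6+2+4 = 12 for Measure 4, 7 for Option II — Measure 4 by 12–7.
Measure 4 vs Plan F: Measure 4, 13–6.
Measure 4 vs Plan D: Measure 4 is ranked higher on 1+2+4+3 = 10 ballots, Plan D on 9. Measure 4 wins 10–9.
Option II vs Plan F: Option II preferred on 1+6+2+3 = 12 ballots; Option II wins 12–7.
Option II vs Plan D: Option II is ranked higher on 1+4+3 = 8 ballots, Plan D on 11. Plan D wins 11–8.
Plan F vs Plan D: 11 to 8, Plan F.
Each option has at least one pairwise win (Option IV beats Measure 4; Measure 4 beats Option II; Option II beats Plan F; Plan F beats Plan D; Plan D beats Option IV) — no Condorcet loser.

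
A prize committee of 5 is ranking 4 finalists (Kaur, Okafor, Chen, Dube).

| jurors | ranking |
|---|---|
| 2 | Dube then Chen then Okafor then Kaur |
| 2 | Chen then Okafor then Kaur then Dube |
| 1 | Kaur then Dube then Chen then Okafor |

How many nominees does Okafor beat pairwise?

Okafor against each rival (5 jurors):
Okafor vs Kaur: 4 to 1, Okafor.
Okafor vs Chen: Chen wins 5–0.
Okafor vs Dube: Dube, 3–2.
Okafor beats Kaur; loses to Chen, Dube — 1 pairwise win.

1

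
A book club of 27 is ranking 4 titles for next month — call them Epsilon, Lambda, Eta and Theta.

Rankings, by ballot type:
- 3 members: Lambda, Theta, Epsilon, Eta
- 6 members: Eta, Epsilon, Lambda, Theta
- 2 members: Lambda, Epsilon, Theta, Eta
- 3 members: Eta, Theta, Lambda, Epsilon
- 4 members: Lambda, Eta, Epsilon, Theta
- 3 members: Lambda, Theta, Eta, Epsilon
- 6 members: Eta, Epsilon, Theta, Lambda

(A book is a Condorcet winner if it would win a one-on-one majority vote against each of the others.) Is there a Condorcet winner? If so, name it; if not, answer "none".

Eta

Check each pair by majority over 27 ballots:
Epsilon vs Lambda: 12 to 15, Lambda.
Epsilon vs Eta: 3+2 = 5 for Epsilon, 22 for Eta — Eta by 22–5.
Epsilon vs Theta: Epsilon is ranked higher on 6+2+4+6 = 18 ballots, Theta on 9. Epsilon wins 18–9.
Lambda vs Eta: 3+2+4+3 = 12 for Lambda, 15 for Eta — Eta by 15–12.
Lambda vs Theta: 3+6+2+4+3 = 18 for Lambda, 9 for Theta — Lambda by 18–9.
Eta vs Theta: 6+3+4+6 = 19 for Eta, 8 for Theta — Eta by 19–8.
Eta wins every pairwise contest, so Eta is the Condorcet winner.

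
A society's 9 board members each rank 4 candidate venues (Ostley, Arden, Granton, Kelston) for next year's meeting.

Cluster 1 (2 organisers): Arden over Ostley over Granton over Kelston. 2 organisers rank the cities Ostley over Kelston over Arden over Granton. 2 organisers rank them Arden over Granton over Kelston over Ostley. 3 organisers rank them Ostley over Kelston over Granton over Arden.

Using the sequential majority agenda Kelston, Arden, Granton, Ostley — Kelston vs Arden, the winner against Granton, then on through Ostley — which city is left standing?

Round 1: Kelston vs Arden — 5–4, Kelston advances.
Round 2: Kelston vs Granton — 5–4, Kelston advances.
Round 3: Kelston vs Ostley — 2–7, Ostley advances.
Ostley survives the agenda.

Ostley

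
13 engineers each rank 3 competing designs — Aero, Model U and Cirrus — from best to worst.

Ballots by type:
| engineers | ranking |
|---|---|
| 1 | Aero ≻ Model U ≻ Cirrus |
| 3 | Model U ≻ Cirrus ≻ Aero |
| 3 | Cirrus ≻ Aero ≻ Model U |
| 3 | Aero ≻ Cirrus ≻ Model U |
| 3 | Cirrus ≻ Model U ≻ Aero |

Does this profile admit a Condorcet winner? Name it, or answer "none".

Cirrus

Check each pair by majority over 13 ballots:
Aero–Model U: Aero 7–6.
Aero vs Cirrus: Cirrus, 9–4.
Model U vs Cirrus: Cirrus, 9–4.
Cirrus wins every pairwise contest, so Cirrus is the Condorcet winner.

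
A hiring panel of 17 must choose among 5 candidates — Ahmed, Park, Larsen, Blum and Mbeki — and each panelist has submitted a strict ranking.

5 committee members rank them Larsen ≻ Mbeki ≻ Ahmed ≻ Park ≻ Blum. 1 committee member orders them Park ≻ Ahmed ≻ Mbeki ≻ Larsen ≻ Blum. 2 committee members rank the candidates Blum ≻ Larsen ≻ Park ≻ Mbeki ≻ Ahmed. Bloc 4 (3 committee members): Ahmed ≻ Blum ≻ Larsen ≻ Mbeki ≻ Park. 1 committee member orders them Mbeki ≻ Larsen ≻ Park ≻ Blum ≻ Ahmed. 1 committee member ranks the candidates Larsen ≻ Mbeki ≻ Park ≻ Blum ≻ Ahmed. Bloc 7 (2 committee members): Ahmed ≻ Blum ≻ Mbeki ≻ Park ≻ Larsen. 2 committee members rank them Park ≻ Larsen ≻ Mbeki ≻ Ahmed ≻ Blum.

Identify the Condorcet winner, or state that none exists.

Larsen

Head-to-head results (17 committee members):
Ahmed vs Park: 10 to 7, Ahmed.
Ahmed vs Larsen: Ahmed is ranked higher on 1+3+2 = 6 ballots, Larsen on 11. Larsen wins 11–6.
Ahmed vs Blum: Ahmed preferred on 5+1+3+2+2 = 13 ballots; Ahmed wins 13–4.
Ahmed vs Mbeki: 6 to 11, Mbeki.
Park vs Larsen: 5 to 12, Larsen.
Park vs Blum: Park preferred on 5+1+1+1+2 = 10 ballots; Park wins 10–7.
Park vs Mbeki: 1+2+2 = 5 for Park, 12 for Mbeki — Mbeki by 12–5.
Larsen vs Blum: 5+1+1+1+2 = 10 for Larsen, 7 for Blum — Larsen by 10–7.
Larsen vs Mbeki: 5+2+3+1+2 = 13 for Larsen, 4 for Mbeki — Larsen by 13–4.
Blum vs Mbeki: 7 to 10, Mbeki.
Larsen wins every pairwise contest, so Larsen is the Condorcet winner.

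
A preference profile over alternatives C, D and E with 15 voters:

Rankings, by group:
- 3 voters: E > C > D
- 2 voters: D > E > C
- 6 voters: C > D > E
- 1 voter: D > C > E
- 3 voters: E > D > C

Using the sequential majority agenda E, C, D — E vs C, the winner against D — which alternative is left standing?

D

Round 1: E vs C — 8–7, E advances.
Round 2: E vs D — 6–9, D advances.
The agenda winner is D.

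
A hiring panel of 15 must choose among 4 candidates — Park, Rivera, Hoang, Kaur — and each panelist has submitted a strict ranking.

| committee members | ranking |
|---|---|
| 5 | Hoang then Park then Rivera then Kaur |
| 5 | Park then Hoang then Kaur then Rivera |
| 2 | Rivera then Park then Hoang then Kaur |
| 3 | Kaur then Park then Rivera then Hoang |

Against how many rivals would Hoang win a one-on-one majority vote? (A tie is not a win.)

2

Hoang against each rival (15 committee members):
Hoang vs Park: Hoang is ranked higher on 5 ballots, Park on 10. Park wins 10–5.
Hoang–Rivera: Hoang 10–5.
Hoang vs Kaur: 12 to 3, Hoang.
Hoang beats Rivera, Kaur; loses to Park — 2 pairwise wins.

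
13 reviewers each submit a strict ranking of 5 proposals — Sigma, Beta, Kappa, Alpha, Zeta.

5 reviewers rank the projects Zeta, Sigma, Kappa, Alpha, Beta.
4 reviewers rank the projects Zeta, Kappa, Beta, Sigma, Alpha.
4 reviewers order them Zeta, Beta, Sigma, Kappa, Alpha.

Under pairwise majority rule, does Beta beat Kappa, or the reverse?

Kappa

Ballots ranking Beta above Kappa: 4.
Ballots ranking Kappa above Beta: 13 − 4 = 9.
Kappa wins the head-to-head 9–4.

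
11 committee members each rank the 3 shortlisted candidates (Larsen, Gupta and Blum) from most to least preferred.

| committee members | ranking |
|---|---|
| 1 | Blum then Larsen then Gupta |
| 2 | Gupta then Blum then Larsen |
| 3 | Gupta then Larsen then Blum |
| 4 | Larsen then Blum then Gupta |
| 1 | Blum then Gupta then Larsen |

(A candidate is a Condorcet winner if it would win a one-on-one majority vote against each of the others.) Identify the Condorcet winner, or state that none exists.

Check each pair by majority over 11 ballots:
Larsen vs Gupta: 5 to 6, Gupta.
Larsen vs Blum: Larsen is ranked higher on 3+4 = 7 ballots, Blum on 4. Larsen wins 7–4.
Gupta vs Blum: Gupta is ranked higher on 2+3 = 5 ballots, Blum on 6. Blum wins 6–5.
Each candidate drops at least one matchup (Larsen loses to Gupta; Gupta loses to Blum; Blum loses to Larsen); the cycle Larsen > Blum > Gupta > Larsen rules out a Condorcet winner.

none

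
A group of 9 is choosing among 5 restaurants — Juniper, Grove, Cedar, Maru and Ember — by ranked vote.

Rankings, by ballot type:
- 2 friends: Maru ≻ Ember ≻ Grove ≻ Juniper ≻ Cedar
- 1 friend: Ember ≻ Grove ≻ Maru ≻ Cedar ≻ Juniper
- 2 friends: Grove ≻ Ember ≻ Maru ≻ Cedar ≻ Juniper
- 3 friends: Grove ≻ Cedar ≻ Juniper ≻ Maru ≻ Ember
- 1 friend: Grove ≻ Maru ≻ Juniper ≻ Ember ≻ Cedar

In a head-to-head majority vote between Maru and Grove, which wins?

Ballots ranking Maru above Grove: 2.
Ballots ranking Grove above Maru: 9 − 2 = 7.
Grove wins the head-to-head 7–2.

Grove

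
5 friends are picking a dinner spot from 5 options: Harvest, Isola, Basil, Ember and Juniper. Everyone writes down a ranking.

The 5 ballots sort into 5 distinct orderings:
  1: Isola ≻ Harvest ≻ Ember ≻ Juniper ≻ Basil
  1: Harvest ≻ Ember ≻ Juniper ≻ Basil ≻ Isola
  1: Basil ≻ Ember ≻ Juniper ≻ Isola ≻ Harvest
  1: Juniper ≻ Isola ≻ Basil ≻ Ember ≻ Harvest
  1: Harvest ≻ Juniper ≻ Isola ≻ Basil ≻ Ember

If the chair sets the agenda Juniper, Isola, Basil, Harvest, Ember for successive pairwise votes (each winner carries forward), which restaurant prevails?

Harvest

Round 1: Juniper vs Isola — 4–1, Juniper advances.
Round 2: Juniper vs Basil — 4–1, Juniper advances.
Round 3: Juniper vs Harvest — 2–3, Harvest advances.
Round 4: Harvest vs Ember — 3–2, Harvest advances.
Harvest survives the agenda.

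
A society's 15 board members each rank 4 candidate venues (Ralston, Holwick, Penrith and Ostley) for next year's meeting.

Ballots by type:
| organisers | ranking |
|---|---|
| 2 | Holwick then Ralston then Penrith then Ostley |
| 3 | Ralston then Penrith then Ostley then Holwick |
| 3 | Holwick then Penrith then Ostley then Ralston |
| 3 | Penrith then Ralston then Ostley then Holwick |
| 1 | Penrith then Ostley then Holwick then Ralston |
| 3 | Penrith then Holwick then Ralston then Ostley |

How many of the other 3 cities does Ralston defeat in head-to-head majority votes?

Ralston against each rival (15 organisers):
Ralston–Holwick: Holwick 9–6.
Ralston–Penrith: Penrith 10–5.
Ralston vs Ostley: Ralston, 11–4.
Ralston beats Ostley; loses to Holwick, Penrith — 1 pairwise win.

1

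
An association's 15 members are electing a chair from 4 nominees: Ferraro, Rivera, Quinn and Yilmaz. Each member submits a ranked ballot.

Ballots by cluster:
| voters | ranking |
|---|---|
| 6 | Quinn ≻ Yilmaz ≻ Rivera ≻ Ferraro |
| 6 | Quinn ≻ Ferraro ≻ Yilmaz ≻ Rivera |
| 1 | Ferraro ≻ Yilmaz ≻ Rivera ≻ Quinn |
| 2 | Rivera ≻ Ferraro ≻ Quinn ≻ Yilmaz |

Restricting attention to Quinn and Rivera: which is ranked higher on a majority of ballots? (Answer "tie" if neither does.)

Quinn

Ballots ranking Quinn above Rivera: 6 + 6 = 12.
Ballots ranking Rivera above Quinn: 15 − 12 = 3.
Quinn wins the head-to-head 12–3.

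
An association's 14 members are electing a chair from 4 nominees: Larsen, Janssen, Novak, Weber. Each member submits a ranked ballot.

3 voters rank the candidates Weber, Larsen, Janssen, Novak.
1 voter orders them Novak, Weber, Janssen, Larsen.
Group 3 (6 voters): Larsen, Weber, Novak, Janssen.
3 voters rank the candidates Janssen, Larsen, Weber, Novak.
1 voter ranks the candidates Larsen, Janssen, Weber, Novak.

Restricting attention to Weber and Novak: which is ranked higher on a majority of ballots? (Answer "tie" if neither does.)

Weber

Ballots ranking Weber above Novak: 3 + 6 + 3 + 1 = 13.
Ballots ranking Novak above Weber: 14 − 13 = 1.
Weber wins the head-to-head 13–1.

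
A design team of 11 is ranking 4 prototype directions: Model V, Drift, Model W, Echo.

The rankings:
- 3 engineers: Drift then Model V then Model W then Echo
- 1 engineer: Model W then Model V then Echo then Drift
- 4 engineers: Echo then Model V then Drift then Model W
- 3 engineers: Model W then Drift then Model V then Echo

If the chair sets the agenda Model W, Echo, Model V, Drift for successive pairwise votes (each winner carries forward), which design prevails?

Round 1: Model W vs Echo — 7–4, Model W advances.
Round 2: Model W vs Model V — 4–7, Model V advances.
Round 3: Model V vs Drift — 5–6, Drift advances.
The agenda winner is Drift.

Drift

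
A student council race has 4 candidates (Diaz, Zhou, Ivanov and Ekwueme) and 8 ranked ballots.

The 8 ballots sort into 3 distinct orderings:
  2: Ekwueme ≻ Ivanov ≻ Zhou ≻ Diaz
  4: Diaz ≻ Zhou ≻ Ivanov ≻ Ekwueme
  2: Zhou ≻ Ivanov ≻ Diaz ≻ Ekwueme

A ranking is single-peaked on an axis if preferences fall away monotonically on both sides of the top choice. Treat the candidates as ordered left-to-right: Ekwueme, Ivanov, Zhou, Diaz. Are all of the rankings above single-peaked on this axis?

Axis positions: Ekwueme=1, Ivanov=2, Zhou=3, Diaz=4.
Cluster 1 (peak Ekwueme at position 1): ranking walks positions 1-2-3-4, expanding outward from the peak — single-peaked.
Cluster 2 (peak Diaz at position 4): ranking walks positions 4-3-2-1, expanding outward from the peak — single-peaked.
Cluster 3 (peak Zhou at position 3): ranking walks positions 3-2-4-1, expanding outward from the peak — single-peaked.
Every ranking is single-peaked on this axis.

yes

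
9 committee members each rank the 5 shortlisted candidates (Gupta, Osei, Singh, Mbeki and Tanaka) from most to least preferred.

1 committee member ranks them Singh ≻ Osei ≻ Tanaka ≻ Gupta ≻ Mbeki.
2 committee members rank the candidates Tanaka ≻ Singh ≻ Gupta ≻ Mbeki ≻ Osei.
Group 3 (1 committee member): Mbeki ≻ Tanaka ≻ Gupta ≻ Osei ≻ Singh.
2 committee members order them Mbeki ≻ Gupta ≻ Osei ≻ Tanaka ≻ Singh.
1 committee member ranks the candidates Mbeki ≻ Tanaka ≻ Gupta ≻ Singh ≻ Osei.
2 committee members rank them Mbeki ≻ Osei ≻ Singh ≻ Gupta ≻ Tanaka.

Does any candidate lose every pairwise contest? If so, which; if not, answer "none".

Pairwise majorities:
Gupta vs Osei: Gupta wins 6–3.
Gupta vs Singh: Gupta preferred on 1+2+1 = 4 ballots; Singh wins 5–4.
Gupta–Mbeki: Mbeki 6–3.
Gupta vs Tanaka: Tanaka, 5–4.
Osei vs Singh: Osei, 5–4.
Osei–Mbeki: Mbeki 8–1.
Osei vs Tanaka: 1+2+2 = 5 for Osei, 4 for Tanaka — Osei by 5–4.
Singh vs Mbeki: Mbeki, 6–3.
Singh vs Tanaka: Singh preferred on 1+2 = 3 ballots; Tanaka wins 6–3.
Mbeki vs Tanaka: Mbeki, 6–3.
No candidate is winless: Gupta beats Osei; Osei beats Singh; Singh beats Gupta; Mbeki beats Gupta; Tanaka beats Gupta. There is no Condorcet loser.

none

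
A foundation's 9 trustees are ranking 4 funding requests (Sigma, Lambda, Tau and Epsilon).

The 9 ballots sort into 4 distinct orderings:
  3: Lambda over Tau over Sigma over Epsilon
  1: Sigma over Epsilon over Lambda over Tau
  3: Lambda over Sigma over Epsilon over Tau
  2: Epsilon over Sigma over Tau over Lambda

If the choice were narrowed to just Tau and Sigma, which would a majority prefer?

Ballots ranking Tau above Sigma: 3.
Ballots ranking Sigma above Tau: 9 − 3 = 6.
Sigma wins the head-to-head 6–3.

Sigma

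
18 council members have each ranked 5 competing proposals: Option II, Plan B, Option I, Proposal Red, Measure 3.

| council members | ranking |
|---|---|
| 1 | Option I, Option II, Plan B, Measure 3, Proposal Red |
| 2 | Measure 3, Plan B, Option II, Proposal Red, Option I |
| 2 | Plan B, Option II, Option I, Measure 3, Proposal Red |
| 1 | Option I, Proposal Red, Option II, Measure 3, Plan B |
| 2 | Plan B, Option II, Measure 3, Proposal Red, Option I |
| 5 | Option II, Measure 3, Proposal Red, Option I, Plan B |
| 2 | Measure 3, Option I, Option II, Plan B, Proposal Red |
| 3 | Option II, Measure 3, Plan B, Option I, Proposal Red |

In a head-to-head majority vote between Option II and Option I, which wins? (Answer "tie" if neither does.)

Ballots ranking Option II above Option I: 2 + 2 + 2 + 5 + 3 = 14.
Ballots ranking Option I above Option II: 18 − 14 = 4.
Option II wins the head-to-head 14–4.

Option II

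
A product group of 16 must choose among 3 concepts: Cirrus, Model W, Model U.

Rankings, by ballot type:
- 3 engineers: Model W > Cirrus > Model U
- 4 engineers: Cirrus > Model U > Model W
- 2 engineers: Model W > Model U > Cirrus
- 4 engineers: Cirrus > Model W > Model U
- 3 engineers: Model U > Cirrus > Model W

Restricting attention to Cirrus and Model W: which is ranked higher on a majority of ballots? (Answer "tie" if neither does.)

Cirrus

Ballots ranking Cirrus above Model W: 4 + 4 + 3 = 11.
Ballots ranking Model W above Cirrus: 16 − 11 = 5.
Cirrus wins the head-to-head 11–5.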